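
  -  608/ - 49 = 12 + 20/49 = 12.41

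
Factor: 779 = 19^1 *41^1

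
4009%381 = 199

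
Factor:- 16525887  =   - 3^1*7^2*17^2 * 389^1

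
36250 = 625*58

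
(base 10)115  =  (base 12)97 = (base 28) 43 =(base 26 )4B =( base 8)163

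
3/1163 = 3/1163 = 0.00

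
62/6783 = 62/6783 = 0.01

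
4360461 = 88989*49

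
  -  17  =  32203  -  32220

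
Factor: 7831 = 41^1*191^1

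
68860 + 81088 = 149948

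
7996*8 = 63968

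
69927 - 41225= 28702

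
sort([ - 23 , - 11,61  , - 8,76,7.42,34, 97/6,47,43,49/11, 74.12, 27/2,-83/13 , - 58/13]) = [ - 23, - 11, - 8, - 83/13, - 58/13, 49/11,7.42, 27/2, 97/6, 34,43,47, 61,74.12, 76 ]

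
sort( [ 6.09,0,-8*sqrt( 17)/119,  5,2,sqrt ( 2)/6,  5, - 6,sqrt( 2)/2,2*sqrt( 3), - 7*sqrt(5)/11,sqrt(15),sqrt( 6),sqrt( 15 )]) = [-6, - 7*sqrt ( 5)/11,-8*sqrt( 17 )/119, 0,sqrt (2 ) /6,sqrt ( 2)/2,2,sqrt (6),2*sqrt( 3),sqrt ( 15),sqrt( 15) , 5,5,6.09] 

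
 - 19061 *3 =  - 57183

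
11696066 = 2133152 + 9562914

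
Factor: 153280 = 2^6*5^1*479^1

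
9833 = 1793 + 8040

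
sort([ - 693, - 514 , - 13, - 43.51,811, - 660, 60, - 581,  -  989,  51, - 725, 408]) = [ - 989, - 725, - 693, - 660 , - 581,-514, - 43.51, - 13,51,60,408 , 811]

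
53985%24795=4395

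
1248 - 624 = 624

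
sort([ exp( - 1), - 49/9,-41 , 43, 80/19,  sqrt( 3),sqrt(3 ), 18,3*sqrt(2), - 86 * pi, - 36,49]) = [-86*pi, - 41, - 36,-49/9,exp(  -  1),sqrt(3),sqrt (3 ),80/19,3*sqrt(2),18,43,49]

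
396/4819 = 396/4819 =0.08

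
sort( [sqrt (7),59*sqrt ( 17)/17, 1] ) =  [ 1,sqrt( 7) , 59 *sqrt(17)/17]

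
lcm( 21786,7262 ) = 21786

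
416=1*416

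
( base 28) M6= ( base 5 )4442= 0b1001101110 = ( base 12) 43a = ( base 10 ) 622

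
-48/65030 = -1+32491/32515 = -0.00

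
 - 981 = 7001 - 7982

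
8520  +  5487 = 14007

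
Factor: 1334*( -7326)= -9772884 = - 2^2*3^2*11^1 * 23^1*29^1*37^1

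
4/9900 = 1/2475= 0.00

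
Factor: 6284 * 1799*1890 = 2^3 * 3^3*5^1*7^2*257^1*1571^1 =21366291240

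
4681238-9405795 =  - 4724557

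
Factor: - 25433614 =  - 2^1* 12716807^1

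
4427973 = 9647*459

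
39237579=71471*549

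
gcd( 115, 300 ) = 5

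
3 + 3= 6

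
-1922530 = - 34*56545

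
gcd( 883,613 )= 1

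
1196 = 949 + 247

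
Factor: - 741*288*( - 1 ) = 2^5*3^3*13^1*19^1=213408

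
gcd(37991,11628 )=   1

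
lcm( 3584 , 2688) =10752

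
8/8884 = 2/2221 = 0.00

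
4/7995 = 4/7995 = 0.00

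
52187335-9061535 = 43125800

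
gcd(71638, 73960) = 86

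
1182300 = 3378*350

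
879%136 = 63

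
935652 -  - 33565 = 969217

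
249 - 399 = -150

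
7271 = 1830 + 5441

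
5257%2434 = 389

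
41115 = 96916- 55801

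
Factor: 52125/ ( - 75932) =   -  2^( -2)*3^1*5^3 * 41^(  -  1 )*139^1* 463^( - 1)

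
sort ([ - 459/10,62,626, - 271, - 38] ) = [ - 271, -459/10, - 38 , 62, 626]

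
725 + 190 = 915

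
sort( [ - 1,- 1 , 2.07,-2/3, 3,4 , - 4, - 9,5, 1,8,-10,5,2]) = [ -10, - 9 , - 4,-1, - 1, - 2/3, 1, 2, 2.07, 3 , 4 , 5,5, 8]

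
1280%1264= 16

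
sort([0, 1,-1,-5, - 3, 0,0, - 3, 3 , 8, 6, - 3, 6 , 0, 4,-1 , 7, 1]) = [ - 5, -3,-3,-3, - 1, - 1,0,0,0 , 0,  1, 1,3, 4,6,6, 7, 8]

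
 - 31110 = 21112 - 52222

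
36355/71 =512+3/71  =  512.04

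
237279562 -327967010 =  - 90687448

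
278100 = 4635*60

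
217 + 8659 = 8876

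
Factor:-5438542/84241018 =  -  17^(-1) *53^1*79^( - 2 ) *397^( - 1 )*51307^1=   - 2719271/42120509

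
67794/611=110 + 584/611 = 110.96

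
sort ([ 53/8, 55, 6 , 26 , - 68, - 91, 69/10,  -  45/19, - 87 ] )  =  [ - 91, - 87, - 68, - 45/19,6, 53/8, 69/10, 26, 55] 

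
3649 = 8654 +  - 5005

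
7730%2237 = 1019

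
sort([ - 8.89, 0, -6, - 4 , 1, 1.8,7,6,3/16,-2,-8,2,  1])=[-8.89, - 8,-6,-4 ,-2, 0,3/16,1,1  ,  1.8,2, 6,7]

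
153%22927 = 153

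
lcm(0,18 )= 0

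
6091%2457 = 1177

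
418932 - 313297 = 105635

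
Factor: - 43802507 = -7^1 * 89^1 * 70309^1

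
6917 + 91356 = 98273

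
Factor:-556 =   -  2^2*139^1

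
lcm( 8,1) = 8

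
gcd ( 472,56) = 8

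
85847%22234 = 19145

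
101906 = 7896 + 94010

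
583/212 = 2 + 3/4= 2.75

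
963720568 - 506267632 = 457452936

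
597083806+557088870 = 1154172676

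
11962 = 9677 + 2285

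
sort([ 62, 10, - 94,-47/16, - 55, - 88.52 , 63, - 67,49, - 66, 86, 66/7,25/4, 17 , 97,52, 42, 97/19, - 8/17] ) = [ - 94, - 88.52,-67,-66, - 55 , - 47/16, - 8/17,97/19, 25/4, 66/7, 10, 17, 42, 49,52,62, 63,86,97]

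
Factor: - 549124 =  - 2^2*107^1 *1283^1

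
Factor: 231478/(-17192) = - 2^ (-2)*7^( - 1 ) * 13^1*29^1=- 377/28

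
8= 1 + 7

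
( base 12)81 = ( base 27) 3G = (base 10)97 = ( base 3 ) 10121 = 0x61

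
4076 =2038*2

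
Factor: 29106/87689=2^1*3^3*7^1*11^1*12527^(- 1 ) = 4158/12527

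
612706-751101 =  - 138395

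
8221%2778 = 2665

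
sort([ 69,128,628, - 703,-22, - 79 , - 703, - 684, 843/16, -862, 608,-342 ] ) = [  -  862, - 703 , - 703, - 684, - 342, - 79,  -  22, 843/16, 69, 128, 608, 628 ] 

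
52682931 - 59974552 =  - 7291621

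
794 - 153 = 641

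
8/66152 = 1/8269  =  0.00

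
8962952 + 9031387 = 17994339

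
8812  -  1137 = 7675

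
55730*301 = 16774730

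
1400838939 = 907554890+493284049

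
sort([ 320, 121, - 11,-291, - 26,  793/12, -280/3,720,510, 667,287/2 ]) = [ - 291, - 280/3, - 26, - 11, 793/12, 121,287/2, 320, 510, 667,720]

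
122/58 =61/29 = 2.10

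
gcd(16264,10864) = 8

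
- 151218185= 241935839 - 393154024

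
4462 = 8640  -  4178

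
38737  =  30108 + 8629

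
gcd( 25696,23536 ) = 16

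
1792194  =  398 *4503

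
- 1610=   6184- 7794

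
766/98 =383/49 = 7.82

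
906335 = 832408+73927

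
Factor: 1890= 2^1 * 3^3 *5^1*7^1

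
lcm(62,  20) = 620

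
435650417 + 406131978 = 841782395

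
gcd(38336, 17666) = 2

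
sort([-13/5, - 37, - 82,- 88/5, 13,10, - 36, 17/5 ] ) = [ - 82,-37, - 36,-88/5, - 13/5, 17/5, 10, 13]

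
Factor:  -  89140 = -2^2*5^1*4457^1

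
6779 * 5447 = 36925213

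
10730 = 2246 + 8484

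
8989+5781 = 14770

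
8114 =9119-1005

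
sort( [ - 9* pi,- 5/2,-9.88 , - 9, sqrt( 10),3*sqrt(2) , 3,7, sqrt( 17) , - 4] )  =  [ - 9*pi , - 9.88 , - 9, - 4 , - 5/2,  3,sqrt( 10),sqrt( 17), 3 * sqrt( 2) , 7 ] 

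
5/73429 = 5/73429 =0.00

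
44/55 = 4/5 = 0.80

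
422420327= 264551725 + 157868602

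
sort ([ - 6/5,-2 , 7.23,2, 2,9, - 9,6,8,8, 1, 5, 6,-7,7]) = [- 9, - 7, - 2, - 6/5, 1,2, 2, 5, 6,  6, 7 , 7.23, 8, 8,9]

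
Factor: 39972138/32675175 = 13324046/10891725 = 2^1*3^( - 1)*5^( - 2 )  *13^(-1)*2399^1*2777^1*11171^( - 1)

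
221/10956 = 221/10956 = 0.02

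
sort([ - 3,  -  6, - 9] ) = [ - 9, - 6,  -  3]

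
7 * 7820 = 54740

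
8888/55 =161 + 3/5= 161.60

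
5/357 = 5/357=0.01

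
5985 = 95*63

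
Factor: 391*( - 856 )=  - 334696  =  - 2^3 *17^1*23^1*107^1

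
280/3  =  93+1/3 = 93.33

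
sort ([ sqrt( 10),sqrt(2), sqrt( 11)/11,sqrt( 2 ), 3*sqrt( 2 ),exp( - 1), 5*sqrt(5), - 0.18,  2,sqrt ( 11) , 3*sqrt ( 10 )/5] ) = [ - 0.18, sqrt( 11)/11,exp( - 1 ), sqrt(2 ),sqrt ( 2), 3*sqrt(10)/5 , 2,sqrt( 10), sqrt( 11), 3*sqrt( 2),5*sqrt( 5) ]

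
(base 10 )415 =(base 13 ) 25C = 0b110011111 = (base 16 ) 19F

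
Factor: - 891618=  - 2^1*3^1*7^1*13^1*23^1*71^1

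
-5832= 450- 6282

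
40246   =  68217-27971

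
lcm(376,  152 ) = 7144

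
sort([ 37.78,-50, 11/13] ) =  [-50,11/13, 37.78] 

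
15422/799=15422/799=19.30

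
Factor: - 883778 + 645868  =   - 2^1*5^1*37^1*643^1  =  - 237910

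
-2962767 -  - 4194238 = 1231471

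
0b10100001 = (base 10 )161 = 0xa1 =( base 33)4T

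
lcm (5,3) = 15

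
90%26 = 12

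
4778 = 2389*2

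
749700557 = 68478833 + 681221724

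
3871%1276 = 43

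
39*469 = 18291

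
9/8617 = 9/8617 = 0.00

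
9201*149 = 1370949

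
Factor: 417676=2^2*7^2*2131^1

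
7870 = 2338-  - 5532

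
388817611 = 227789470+161028141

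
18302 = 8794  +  9508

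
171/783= 19/87 =0.22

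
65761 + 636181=701942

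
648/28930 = 324/14465 = 0.02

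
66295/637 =104 + 47/637= 104.07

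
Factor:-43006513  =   - 11^1*313^1*12491^1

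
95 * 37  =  3515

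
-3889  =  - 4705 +816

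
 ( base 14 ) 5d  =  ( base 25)38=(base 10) 83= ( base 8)123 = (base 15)58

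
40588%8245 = 7608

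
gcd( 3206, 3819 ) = 1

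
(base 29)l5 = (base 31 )jp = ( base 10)614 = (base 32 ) J6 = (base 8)1146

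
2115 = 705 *3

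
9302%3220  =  2862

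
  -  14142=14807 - 28949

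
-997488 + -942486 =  - 1939974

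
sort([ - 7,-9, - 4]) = [  -  9, - 7 , - 4]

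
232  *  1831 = 424792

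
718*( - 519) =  - 372642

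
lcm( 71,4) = 284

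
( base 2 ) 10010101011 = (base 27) 1h7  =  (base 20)2JF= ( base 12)837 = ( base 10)1195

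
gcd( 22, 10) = 2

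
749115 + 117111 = 866226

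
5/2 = 2+ 1/2 = 2.50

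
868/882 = 62/63=0.98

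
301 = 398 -97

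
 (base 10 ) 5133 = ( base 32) 50D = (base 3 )21001010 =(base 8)12015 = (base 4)1100031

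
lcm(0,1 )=0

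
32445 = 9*3605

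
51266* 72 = 3691152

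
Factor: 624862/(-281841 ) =  -  89266/40263=-  2^1*3^(-1 ) * 13421^ ( - 1 )*44633^1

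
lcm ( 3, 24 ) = 24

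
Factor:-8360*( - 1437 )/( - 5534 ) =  - 2^2*3^1*5^1*11^1*19^1*479^1 * 2767^(-1) = -6006660/2767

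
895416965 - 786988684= 108428281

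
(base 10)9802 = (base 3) 111110001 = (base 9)14401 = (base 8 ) 23112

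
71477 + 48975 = 120452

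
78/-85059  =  -1 + 2179/2181 = - 0.00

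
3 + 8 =11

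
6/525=2/175 = 0.01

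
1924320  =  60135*32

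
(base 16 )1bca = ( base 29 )8d9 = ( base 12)414A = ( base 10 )7114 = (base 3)100202111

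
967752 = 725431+242321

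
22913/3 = 7637 + 2/3=7637.67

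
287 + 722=1009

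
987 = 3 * 329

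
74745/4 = 74745/4 = 18686.25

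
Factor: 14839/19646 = 71/94  =  2^( - 1)*47^( - 1 )*71^1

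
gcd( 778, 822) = 2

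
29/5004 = 29/5004 = 0.01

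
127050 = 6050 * 21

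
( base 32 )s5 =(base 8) 1605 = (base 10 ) 901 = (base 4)32011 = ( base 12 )631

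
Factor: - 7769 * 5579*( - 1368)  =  59293567368 = 2^3*3^2 * 7^1*17^1*19^1 * 457^1*797^1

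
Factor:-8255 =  - 5^1*13^1*127^1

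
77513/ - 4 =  - 77513/4 = - 19378.25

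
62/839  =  62/839 = 0.07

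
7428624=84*88436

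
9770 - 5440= 4330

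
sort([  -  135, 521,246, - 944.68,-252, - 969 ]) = [ - 969,-944.68, - 252,  -  135,246,521]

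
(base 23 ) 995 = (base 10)4973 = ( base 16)136D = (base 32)4RD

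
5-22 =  - 17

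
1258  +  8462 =9720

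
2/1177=2/1177 = 0.00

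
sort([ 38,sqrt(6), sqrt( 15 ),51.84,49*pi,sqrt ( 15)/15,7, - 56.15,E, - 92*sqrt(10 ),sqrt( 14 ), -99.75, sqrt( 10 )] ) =[-92*sqrt(10 ), - 99.75, - 56.15,sqrt(15)/15, sqrt( 6 ), E, sqrt ( 10),sqrt( 14), sqrt ( 15),7,38, 51.84,49*pi ] 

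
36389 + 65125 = 101514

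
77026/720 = 106 + 353/360 = 106.98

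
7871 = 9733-1862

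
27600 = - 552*( - 50)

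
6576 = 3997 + 2579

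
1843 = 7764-5921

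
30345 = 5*6069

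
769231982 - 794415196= -25183214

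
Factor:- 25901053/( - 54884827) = 41^1*3623^(  -  1 )*15149^( - 1)*631733^1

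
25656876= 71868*357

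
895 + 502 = 1397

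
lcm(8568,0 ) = 0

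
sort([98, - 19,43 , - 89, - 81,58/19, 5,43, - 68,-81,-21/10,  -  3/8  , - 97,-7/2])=[ - 97, - 89  , - 81,-81, - 68, - 19, - 7/2, - 21/10, - 3/8 , 58/19 , 5,43,43,98]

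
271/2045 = 271/2045 = 0.13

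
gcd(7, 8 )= 1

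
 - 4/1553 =  -  4/1553 = - 0.00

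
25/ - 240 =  - 5/48 = - 0.10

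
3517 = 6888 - 3371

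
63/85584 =21/28528 = 0.00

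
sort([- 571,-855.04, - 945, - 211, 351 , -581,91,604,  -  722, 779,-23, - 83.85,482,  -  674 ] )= [-945, - 855.04, - 722, - 674, - 581, - 571,-211,-83.85,- 23, 91,351,482, 604,779 ]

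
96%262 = 96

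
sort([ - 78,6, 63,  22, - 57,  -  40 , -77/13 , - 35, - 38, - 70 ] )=[-78, - 70, - 57,  -  40, - 38, - 35, - 77/13, 6, 22 , 63 ] 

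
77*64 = 4928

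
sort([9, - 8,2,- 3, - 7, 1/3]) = [ - 8, - 7, -3,1/3, 2,9]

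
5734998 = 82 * 69939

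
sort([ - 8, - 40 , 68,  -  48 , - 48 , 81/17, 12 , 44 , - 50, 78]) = [ - 50, - 48, - 48, - 40, - 8, 81/17 , 12, 44, 68, 78]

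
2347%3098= 2347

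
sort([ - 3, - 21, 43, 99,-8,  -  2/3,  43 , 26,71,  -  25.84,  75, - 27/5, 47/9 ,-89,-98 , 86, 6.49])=[ - 98,-89, - 25.84, - 21,  -  8 , - 27/5, - 3, -2/3, 47/9 , 6.49,26 , 43,  43,71, 75,  86, 99]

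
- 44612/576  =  -78 + 79/144 =- 77.45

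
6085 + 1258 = 7343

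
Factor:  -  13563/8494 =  - 2^( - 1 )*  3^2*11^1*31^( - 1) =-99/62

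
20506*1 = 20506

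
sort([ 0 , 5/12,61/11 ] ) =[0, 5/12, 61/11 ] 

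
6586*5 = 32930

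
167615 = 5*33523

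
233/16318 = 233/16318 = 0.01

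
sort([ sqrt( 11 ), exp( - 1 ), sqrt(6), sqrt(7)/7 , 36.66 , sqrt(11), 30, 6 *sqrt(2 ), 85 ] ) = [ exp( - 1), sqrt(7) /7, sqrt( 6 ), sqrt ( 11 ),sqrt( 11),6 * sqrt( 2) , 30,36.66, 85] 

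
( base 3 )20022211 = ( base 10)4612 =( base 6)33204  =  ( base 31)4oo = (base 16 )1204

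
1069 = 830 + 239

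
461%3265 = 461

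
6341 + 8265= 14606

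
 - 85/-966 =85/966= 0.09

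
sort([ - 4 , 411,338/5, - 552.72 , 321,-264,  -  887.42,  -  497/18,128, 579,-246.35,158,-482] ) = [ - 887.42, - 552.72, - 482,-264,-246.35,-497/18, - 4,338/5,128, 158,321, 411,579] 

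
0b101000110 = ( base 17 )123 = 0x146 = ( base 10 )326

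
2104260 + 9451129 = 11555389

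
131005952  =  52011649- - 78994303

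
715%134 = 45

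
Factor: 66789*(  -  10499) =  - 3^2*41^1*181^1  *10499^1 = -701217711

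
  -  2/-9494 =1/4747 = 0.00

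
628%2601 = 628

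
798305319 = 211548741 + 586756578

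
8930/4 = 2232 + 1/2 = 2232.50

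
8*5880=47040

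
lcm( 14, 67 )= 938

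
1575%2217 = 1575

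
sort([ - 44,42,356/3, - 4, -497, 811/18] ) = [ - 497,- 44, - 4,42 , 811/18, 356/3 ] 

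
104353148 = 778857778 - 674504630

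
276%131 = 14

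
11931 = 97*123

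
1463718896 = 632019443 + 831699453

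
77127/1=77127 =77127.00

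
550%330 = 220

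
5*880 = 4400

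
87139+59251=146390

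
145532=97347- -48185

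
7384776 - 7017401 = 367375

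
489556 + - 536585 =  - 47029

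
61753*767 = 47364551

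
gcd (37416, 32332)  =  4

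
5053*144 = 727632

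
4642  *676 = 3137992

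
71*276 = 19596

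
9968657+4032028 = 14000685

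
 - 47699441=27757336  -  75456777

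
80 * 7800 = 624000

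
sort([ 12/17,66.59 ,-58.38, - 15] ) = [- 58.38, - 15, 12/17, 66.59] 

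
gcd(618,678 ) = 6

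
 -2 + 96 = 94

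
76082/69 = 1102+44/69 = 1102.64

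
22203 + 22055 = 44258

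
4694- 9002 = - 4308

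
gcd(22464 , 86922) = 18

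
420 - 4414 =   -  3994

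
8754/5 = 8754/5 = 1750.80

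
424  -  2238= -1814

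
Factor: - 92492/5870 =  - 46246/2935=-  2^1*5^( - 1) * 19^1*587^( - 1) *1217^1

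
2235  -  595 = 1640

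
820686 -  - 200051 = 1020737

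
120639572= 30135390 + 90504182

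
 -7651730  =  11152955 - 18804685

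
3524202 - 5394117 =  - 1869915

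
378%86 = 34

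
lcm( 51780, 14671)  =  880260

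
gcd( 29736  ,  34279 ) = 413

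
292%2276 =292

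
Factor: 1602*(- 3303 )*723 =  - 2^1 * 3^5*89^1*241^1*367^1  =  - 3825686538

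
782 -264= 518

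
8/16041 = 8/16041 =0.00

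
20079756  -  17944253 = 2135503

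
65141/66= 986+65/66 = 986.98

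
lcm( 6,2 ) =6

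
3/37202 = 3/37202  =  0.00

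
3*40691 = 122073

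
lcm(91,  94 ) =8554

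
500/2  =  250 = 250.00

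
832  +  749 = 1581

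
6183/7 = 883 + 2/7 =883.29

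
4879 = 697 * 7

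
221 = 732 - 511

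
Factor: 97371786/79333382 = 48685893/39666691 = 3^1*593^1 * 27367^1*39666691^(-1 ) 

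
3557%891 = 884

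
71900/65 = 14380/13 = 1106.15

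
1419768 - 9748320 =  - 8328552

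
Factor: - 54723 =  - 3^1*17^1*29^1*37^1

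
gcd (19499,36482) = 629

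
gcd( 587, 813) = 1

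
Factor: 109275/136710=235/294  =  2^( - 1) * 3^(  -  1)*5^1 * 7^(  -  2) * 47^1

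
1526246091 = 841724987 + 684521104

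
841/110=841/110 = 7.65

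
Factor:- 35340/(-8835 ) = 4 = 2^2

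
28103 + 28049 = 56152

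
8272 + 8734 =17006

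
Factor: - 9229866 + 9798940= 569074 = 2^1*11^1 * 25867^1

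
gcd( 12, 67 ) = 1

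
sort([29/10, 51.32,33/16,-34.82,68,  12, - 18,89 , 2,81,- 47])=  [-47,-34.82, - 18,2,33/16,29/10,12,51.32,68,81,89] 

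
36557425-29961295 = 6596130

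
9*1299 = 11691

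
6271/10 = 6271/10 = 627.10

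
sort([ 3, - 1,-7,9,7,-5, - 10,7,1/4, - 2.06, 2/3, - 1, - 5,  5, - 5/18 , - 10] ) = [  -  10,  -  10,  -  7, -5,-5, - 2.06, - 1, - 1, - 5/18,1/4,2/3,3,5,7, 7, 9 ]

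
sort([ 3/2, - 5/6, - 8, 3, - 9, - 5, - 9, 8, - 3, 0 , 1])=[ - 9, - 9, - 8, - 5, - 3, - 5/6,0,1,3/2 , 3, 8]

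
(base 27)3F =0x60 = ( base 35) 2Q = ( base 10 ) 96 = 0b1100000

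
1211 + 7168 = 8379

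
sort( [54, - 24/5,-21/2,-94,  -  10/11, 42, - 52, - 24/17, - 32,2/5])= [ - 94, - 52, - 32, - 21/2,  -  24/5,-24/17, - 10/11,  2/5,42 , 54]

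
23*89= 2047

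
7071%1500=1071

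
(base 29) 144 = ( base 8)1701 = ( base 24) 1G1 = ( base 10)961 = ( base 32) U1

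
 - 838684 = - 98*8558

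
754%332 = 90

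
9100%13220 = 9100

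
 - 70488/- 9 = 7832/1 = 7832.00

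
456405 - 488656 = -32251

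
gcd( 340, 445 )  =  5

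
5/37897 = 5/37897 = 0.00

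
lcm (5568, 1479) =94656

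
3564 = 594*6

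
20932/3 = 20932/3 =6977.33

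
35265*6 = 211590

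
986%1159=986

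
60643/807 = 75 + 118/807 = 75.15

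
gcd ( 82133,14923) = 1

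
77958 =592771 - 514813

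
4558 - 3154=1404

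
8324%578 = 232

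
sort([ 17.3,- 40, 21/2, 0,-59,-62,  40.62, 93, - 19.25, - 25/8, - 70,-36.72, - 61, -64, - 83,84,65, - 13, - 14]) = [ - 83, - 70, - 64, - 62, - 61 , - 59, - 40, - 36.72, - 19.25, - 14, - 13, - 25/8,0,21/2,17.3, 40.62,65,84,93 ] 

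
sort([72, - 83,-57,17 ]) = [ - 83 , - 57,17,72]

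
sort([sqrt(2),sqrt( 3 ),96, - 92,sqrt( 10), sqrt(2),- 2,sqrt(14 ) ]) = [-92 , - 2,sqrt( 2), sqrt( 2 ) , sqrt( 3),sqrt( 10 ),sqrt( 14 ),96] 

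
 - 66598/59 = - 1129 + 13/59= - 1128.78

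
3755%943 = 926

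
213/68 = 213/68 = 3.13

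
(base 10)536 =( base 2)1000011000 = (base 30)HQ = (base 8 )1030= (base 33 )G8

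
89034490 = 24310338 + 64724152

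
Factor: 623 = 7^1*89^1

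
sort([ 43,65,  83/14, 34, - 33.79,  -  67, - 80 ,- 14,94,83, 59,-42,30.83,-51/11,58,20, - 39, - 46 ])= [ - 80, - 67, - 46 , - 42, - 39, - 33.79,-14,-51/11,83/14,  20, 30.83,34 , 43,  58, 59, 65, 83,94]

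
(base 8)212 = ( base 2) 10001010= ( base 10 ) 138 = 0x8A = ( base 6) 350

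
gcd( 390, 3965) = 65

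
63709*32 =2038688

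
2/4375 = 2/4375 = 0.00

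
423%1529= 423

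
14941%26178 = 14941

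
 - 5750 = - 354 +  - 5396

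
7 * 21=147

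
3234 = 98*33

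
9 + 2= 11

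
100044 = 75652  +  24392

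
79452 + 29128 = 108580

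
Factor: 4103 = 11^1*373^1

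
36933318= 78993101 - 42059783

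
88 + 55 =143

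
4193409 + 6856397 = 11049806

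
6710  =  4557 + 2153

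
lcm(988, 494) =988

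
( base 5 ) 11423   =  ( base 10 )863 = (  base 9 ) 1158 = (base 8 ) 1537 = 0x35f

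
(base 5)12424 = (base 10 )989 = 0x3dd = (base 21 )252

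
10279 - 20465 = - 10186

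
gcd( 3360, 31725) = 15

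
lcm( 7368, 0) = 0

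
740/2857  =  740/2857 = 0.26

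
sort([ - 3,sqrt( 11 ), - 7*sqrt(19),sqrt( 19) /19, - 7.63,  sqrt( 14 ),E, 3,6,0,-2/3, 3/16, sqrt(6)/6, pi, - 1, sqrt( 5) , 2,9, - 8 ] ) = [ - 7*sqrt( 19), - 8, - 7.63, - 3,-1, - 2/3,0, 3/16, sqrt( 19)/19, sqrt(6)/6, 2 , sqrt(5), E, 3, pi, sqrt(11), sqrt( 14 ),  6, 9 ] 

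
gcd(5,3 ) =1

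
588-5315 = -4727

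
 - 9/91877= - 1 + 91868/91877 = - 0.00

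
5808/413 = 14 + 26/413 = 14.06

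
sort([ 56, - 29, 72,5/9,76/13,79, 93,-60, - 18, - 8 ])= [ - 60, -29, - 18, - 8, 5/9,76/13,56, 72 , 79 , 93 ]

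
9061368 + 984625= 10045993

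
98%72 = 26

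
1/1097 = 1/1097= 0.00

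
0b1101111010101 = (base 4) 1233111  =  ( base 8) 15725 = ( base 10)7125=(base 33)6HU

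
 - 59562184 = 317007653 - 376569837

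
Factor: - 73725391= - 1613^1*45707^1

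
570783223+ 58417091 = 629200314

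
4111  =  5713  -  1602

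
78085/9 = 8676 + 1/9  =  8676.11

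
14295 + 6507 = 20802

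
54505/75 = 726 + 11/15 = 726.73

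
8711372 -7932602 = 778770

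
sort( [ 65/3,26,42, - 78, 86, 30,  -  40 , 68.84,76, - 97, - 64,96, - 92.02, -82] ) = [ - 97, - 92.02, - 82, - 78, - 64, - 40,  65/3,26,30 , 42,68.84,76,86, 96 ] 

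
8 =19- 11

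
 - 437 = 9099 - 9536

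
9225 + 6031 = 15256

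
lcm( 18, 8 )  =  72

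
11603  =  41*283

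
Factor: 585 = 3^2*5^1*13^1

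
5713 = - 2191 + 7904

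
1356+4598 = 5954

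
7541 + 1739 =9280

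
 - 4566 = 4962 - 9528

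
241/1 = 241 = 241.00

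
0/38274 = 0 = 0.00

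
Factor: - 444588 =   -  2^2 * 3^1 * 37049^1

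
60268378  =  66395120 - 6126742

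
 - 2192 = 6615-8807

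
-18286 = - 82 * 223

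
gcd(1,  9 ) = 1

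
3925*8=31400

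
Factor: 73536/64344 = 2^3*7^ ( -1) = 8/7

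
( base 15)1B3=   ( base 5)3033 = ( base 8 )611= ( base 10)393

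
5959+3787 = 9746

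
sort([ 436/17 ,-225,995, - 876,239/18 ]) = [ - 876, - 225,239/18,  436/17,995 ] 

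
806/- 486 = -2 + 83/243= - 1.66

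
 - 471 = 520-991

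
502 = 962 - 460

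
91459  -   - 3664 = 95123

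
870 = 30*29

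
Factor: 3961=17^1*233^1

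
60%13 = 8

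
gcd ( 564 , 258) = 6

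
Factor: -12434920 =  - 2^3*5^1*293^1 *1061^1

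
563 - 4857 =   -  4294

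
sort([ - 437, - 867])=[  -  867, - 437]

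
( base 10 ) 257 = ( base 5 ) 2012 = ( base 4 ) 10001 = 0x101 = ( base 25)A7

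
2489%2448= 41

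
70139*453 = 31772967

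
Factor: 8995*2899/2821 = 5^1*31^( -1 )*223^1*257^1 = 286555/31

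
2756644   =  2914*946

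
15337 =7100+8237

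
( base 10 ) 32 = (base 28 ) 14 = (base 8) 40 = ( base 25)17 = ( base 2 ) 100000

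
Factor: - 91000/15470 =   -  100/17=- 2^2*5^2*17^( - 1 )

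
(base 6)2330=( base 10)558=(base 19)1A7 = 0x22E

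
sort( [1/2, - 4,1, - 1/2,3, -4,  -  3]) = [  -  4, - 4 , -3, - 1/2,  1/2,1,  3] 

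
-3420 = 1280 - 4700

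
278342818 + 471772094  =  750114912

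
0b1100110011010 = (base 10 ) 6554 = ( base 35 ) 5c9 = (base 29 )7N0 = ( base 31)6PD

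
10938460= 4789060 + 6149400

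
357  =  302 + 55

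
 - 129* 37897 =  - 4888713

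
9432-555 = 8877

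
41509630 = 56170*739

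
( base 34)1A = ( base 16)2C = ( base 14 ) 32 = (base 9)48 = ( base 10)44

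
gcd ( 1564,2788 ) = 68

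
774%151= 19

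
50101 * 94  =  4709494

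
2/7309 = 2/7309 = 0.00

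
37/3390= 37/3390 = 0.01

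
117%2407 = 117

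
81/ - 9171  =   - 1 + 1010/1019=- 0.01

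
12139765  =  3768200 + 8371565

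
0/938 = 0 = 0.00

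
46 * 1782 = 81972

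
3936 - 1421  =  2515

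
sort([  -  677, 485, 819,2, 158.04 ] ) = [ - 677, 2,158.04, 485, 819] 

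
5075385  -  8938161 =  - 3862776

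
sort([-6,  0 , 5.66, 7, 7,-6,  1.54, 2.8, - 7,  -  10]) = [ - 10, - 7, - 6, - 6,0, 1.54, 2.8, 5.66, 7, 7] 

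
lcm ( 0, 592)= 0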